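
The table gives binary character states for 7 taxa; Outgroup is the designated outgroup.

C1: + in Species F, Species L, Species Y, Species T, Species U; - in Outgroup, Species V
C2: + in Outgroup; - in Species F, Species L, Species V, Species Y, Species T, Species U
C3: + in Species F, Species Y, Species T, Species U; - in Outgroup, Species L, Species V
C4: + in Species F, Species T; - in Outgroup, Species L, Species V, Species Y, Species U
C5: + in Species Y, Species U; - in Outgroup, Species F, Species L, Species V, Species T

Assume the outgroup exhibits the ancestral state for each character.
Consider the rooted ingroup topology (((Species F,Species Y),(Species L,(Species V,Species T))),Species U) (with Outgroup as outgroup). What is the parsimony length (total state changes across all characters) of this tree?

10

Map each character onto (((Species F,Species Y),(Species L,(Species V,Species T))),Species U) (rooted by Outgroup) and count the minimum state changes it requires (Fitch parsimony):
C1: 2; C2: 1; C3: 3; C4: 2; C5: 2.
Total tree length = 10.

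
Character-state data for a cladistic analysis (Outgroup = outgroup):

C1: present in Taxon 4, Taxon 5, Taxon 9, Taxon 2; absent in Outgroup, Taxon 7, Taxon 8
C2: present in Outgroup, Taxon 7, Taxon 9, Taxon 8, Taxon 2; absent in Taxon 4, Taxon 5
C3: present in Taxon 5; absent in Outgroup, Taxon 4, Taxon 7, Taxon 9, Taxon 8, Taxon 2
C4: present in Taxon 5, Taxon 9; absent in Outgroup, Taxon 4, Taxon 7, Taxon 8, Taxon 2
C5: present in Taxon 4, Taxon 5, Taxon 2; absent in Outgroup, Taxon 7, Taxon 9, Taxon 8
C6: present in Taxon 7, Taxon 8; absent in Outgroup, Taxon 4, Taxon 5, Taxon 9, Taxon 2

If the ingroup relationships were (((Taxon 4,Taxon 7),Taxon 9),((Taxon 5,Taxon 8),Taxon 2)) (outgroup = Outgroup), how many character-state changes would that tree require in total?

Map each character onto (((Taxon 4,Taxon 7),Taxon 9),((Taxon 5,Taxon 8),Taxon 2)) (rooted by Outgroup) and count the minimum state changes it requires (Fitch parsimony):
C1: 3; C2: 2; C3: 1; C4: 2; C5: 3; C6: 2.
Total tree length = 13.

13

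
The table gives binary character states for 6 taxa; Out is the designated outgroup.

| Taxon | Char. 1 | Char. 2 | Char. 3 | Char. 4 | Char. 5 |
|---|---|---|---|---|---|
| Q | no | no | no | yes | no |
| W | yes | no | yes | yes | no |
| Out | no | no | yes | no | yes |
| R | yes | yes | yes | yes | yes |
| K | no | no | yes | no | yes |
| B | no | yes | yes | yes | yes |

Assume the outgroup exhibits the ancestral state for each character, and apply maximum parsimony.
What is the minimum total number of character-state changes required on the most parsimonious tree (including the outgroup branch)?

Character polarity is set by the outgroup: the derived state is whichever differs from the outgroup's state, so for Char. 3, Char. 5 the derived state is 'no', and for the remaining characters it is 'yes'.
Char. 1 (state 'yes') occurs in R and W but conflicts with the nesting implied by the other characters — most parsimoniously interpreted as homoplasy.
Char. 2 (derived state 'yes') is shared by B and R — a synapomorphy uniting that clade.
Char. 3 (derived state 'no') is unique to Q (autapomorphy; uninformative for grouping).
Char. 4: derived state 'yes' in B, Q, R, and W only — synapomorphy for {B, Q, R, W}.
Only Q and W show the derived state 'no' for Char. 5, supporting them as a clade.
Most parsimonious ingroup topology: (K,((W,Q),(R,B))).
Changes per character on this tree: Char. 1: 2; Char. 2: 1; Char. 3: 1; Char. 4: 1; Char. 5: 1.
Total = 6.

6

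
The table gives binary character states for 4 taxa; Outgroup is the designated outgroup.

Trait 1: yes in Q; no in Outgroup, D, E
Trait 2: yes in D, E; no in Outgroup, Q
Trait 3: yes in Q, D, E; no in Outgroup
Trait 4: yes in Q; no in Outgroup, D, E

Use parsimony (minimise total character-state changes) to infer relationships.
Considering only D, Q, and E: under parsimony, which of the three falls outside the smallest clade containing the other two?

The outgroup has state 'no' for every character, so 'yes' is the derived state throughout.
Trait 1: derived state 'yes' in Q only — an autapomorphy, so it tells us nothing about relationships among taxa.
Trait 2 (derived state 'yes') is shared by D and E — a synapomorphy uniting that clade.
All ingroup taxa share the derived state 'yes' for Trait 3; it defines the ingroup but does not resolve relationships within it.
Trait 4: derived state 'yes' in Q only — an autapomorphy, so it tells us nothing about relationships among taxa.
Most parsimonious ingroup topology: (Q,(D,E)).
D and E share a more recent common ancestor with each other than either does with Q, so Q is the least closely related of the three.

Q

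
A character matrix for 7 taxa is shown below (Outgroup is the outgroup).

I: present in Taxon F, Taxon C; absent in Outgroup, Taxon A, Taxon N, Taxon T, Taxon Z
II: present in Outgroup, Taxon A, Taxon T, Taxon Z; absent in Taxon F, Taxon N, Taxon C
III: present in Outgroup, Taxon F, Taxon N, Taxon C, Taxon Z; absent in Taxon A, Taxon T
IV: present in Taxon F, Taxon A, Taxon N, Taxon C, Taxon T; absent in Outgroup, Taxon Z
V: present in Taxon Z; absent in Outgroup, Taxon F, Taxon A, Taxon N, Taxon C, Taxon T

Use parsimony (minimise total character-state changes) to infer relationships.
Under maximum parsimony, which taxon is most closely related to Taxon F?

Taxon C

Character polarity is set by the outgroup: the derived state is whichever differs from the outgroup's state, so for II, III the derived state is 'absent', and for the remaining characters it is 'present'.
I (derived state 'present') is shared by Taxon C and Taxon F — a synapomorphy uniting that clade.
II (derived state 'absent') is shared by Taxon C, Taxon F, and Taxon N — a synapomorphy uniting that clade.
Only Taxon A and Taxon T show the derived state 'absent' for III, supporting them as a clade.
Only Taxon A, Taxon C, Taxon F, Taxon N, and Taxon T show the derived state 'present' for IV, supporting them as a clade.
V (derived state 'present') is unique to Taxon Z (autapomorphy; uninformative for grouping).
Most parsimonious ingroup topology: ((((Taxon F,Taxon C),Taxon N),(Taxon A,Taxon T)),Taxon Z).
Taxon F and Taxon C form a cherry on this tree, so they are sister taxa.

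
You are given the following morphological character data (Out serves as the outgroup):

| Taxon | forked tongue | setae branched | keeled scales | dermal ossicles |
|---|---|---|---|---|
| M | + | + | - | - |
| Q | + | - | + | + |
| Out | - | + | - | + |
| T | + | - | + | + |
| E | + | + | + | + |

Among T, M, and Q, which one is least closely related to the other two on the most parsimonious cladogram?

M

Character polarity is set by the outgroup: the derived state is whichever differs from the outgroup's state, so for setae branched, dermal ossicles the derived state is '-', and for the remaining characters it is '+'.
All ingroup taxa share the derived state '+' for forked tongue; it defines the ingroup but does not resolve relationships within it.
Only Q and T show the derived state '-' for setae branched, supporting them as a clade.
Only E, Q, and T show the derived state '+' for keeled scales, supporting them as a clade.
dermal ossicles: derived state '-' in M only — an autapomorphy, so it tells us nothing about relationships among taxa.
Most parsimonious ingroup topology: ((E,(Q,T)),M).
T and Q share a more recent common ancestor with each other than either does with M, so M is the least closely related of the three.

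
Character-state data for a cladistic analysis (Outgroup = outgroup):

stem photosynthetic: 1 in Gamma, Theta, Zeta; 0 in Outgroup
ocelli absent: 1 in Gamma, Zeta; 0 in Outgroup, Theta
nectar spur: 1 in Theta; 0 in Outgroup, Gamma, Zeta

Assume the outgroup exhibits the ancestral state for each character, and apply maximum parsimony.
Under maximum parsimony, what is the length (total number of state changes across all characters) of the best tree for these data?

The outgroup has state '0' for every character, so '1' is the derived state throughout.
All ingroup taxa share the derived state '1' for stem photosynthetic; it defines the ingroup but does not resolve relationships within it.
ocelli absent (derived state '1') is shared by Gamma and Zeta — a synapomorphy uniting that clade.
nectar spur: derived state '1' in Theta only — an autapomorphy, so it tells us nothing about relationships among taxa.
Most parsimonious ingroup topology: ((Gamma,Zeta),Theta).
Changes per character on this tree: stem photosynthetic: 1; ocelli absent: 1; nectar spur: 1.
Total = 3.

3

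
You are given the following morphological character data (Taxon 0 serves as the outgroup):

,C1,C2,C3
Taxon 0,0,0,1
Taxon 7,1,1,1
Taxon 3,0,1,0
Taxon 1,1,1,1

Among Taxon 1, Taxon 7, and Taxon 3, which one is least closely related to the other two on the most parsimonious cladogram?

Taxon 3

Character polarity is set by the outgroup: the derived state is whichever differs from the outgroup's state, so for C3 the derived state is '0', and for the remaining characters it is '1'.
C1: derived state '1' in Taxon 1 and Taxon 7 only — synapomorphy for {Taxon 1, Taxon 7}.
All ingroup taxa share the derived state '1' for C2; it defines the ingroup but does not resolve relationships within it.
C3: derived state '0' in Taxon 3 only — an autapomorphy, so it tells us nothing about relationships among taxa.
Most parsimonious ingroup topology: ((Taxon 7,Taxon 1),Taxon 3).
Taxon 7 and Taxon 1 share a more recent common ancestor with each other than either does with Taxon 3, so Taxon 3 is the least closely related of the three.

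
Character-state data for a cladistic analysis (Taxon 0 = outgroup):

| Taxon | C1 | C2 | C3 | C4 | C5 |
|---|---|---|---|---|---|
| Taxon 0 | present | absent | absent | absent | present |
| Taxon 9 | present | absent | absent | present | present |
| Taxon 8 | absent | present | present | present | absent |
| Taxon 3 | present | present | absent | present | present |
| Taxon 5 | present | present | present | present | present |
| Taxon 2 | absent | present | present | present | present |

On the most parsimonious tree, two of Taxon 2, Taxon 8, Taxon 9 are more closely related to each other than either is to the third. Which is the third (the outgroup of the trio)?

Taxon 9

Character polarity is set by the outgroup: the derived state is whichever differs from the outgroup's state, so for C1, C5 the derived state is 'absent', and for the remaining characters it is 'present'.
C1: derived state 'absent' in Taxon 2 and Taxon 8 only — synapomorphy for {Taxon 2, Taxon 8}.
Only Taxon 2, Taxon 3, Taxon 5, and Taxon 8 show the derived state 'present' for C2, supporting them as a clade.
C3 (derived state 'present') is shared by Taxon 2, Taxon 5, and Taxon 8 — a synapomorphy uniting that clade.
All ingroup taxa share the derived state 'present' for C4; it defines the ingroup but does not resolve relationships within it.
C5: derived state 'absent' in Taxon 8 only — an autapomorphy, so it tells us nothing about relationships among taxa.
Most parsimonious ingroup topology: (Taxon 9,(((Taxon 8,Taxon 2),Taxon 5),Taxon 3)).
Taxon 8 and Taxon 2 share a more recent common ancestor with each other than either does with Taxon 9, so Taxon 9 is the least closely related of the three.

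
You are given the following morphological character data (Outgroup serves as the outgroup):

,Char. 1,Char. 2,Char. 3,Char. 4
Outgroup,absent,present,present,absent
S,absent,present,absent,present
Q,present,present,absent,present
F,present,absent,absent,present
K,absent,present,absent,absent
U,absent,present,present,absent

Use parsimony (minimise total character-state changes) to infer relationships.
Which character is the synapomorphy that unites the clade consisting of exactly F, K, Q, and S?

Character polarity is set by the outgroup: the derived state is whichever differs from the outgroup's state, so for Char. 2, Char. 3 the derived state is 'absent', and for the remaining characters it is 'present'.
Char. 1: derived state 'present' in F and Q only — synapomorphy for {F, Q}.
Char. 2 (derived state 'absent') is unique to F (autapomorphy; uninformative for grouping).
Only F, K, Q, and S show the derived state 'absent' for Char. 3, supporting them as a clade.
Char. 4 (derived state 'present') is shared by F, Q, and S — a synapomorphy uniting that clade.
Most parsimonious ingroup topology: (((S,(Q,F)),K),U).
The clade {F, K, Q, S} is supported by Char. 3: its derived state 'absent' occurs in exactly those taxa and in no other taxon (including the outgroup).

Char. 3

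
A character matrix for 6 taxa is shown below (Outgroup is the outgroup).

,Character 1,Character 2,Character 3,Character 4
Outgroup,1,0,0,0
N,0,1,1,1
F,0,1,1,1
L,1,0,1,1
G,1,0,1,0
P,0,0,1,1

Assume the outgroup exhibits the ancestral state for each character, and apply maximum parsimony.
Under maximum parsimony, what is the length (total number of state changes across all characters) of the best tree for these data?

Character polarity is set by the outgroup: the derived state is whichever differs from the outgroup's state, so for Character 1 the derived state is '0', and for the remaining characters it is '1'.
Only F, N, and P show the derived state '0' for Character 1, supporting them as a clade.
Character 2 (derived state '1') is shared by F and N — a synapomorphy uniting that clade.
All ingroup taxa share the derived state '1' for Character 3; it defines the ingroup but does not resolve relationships within it.
Only F, L, N, and P show the derived state '1' for Character 4, supporting them as a clade.
Most parsimonious ingroup topology: ((((N,F),P),L),G).
Changes per character on this tree: Character 1: 1; Character 2: 1; Character 3: 1; Character 4: 1.
Total = 4.

4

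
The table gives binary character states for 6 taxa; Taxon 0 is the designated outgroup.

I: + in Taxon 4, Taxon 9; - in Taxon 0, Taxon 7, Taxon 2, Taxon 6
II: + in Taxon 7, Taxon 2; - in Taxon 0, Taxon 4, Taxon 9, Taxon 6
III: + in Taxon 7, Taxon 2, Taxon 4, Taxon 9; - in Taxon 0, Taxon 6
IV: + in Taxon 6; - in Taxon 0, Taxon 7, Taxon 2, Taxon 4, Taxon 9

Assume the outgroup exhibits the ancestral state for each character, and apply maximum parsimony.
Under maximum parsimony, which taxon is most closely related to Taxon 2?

Taxon 7

The outgroup has state '-' for every character, so '+' is the derived state throughout.
I: derived state '+' in Taxon 4 and Taxon 9 only — synapomorphy for {Taxon 4, Taxon 9}.
Only Taxon 2 and Taxon 7 show the derived state '+' for II, supporting them as a clade.
III (derived state '+') is shared by Taxon 2, Taxon 4, Taxon 7, and Taxon 9 — a synapomorphy uniting that clade.
IV: derived state '+' in Taxon 6 only — an autapomorphy, so it tells us nothing about relationships among taxa.
Most parsimonious ingroup topology: (((Taxon 7,Taxon 2),(Taxon 4,Taxon 9)),Taxon 6).
Taxon 2 and Taxon 7 form a cherry on this tree, so they are sister taxa.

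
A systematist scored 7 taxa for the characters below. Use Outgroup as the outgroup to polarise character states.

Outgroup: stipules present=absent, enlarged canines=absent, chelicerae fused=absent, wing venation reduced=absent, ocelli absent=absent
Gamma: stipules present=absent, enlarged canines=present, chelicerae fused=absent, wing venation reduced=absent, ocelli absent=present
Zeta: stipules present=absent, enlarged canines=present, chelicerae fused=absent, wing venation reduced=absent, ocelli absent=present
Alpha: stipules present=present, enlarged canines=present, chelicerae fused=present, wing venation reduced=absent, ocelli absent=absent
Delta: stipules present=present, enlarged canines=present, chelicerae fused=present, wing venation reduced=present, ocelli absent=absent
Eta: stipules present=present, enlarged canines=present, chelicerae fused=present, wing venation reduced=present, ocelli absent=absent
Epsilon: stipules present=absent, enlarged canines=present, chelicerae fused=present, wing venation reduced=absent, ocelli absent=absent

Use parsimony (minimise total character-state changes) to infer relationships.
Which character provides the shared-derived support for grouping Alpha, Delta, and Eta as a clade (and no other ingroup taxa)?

The outgroup has state 'absent' for every character, so 'present' is the derived state throughout.
Only Alpha, Delta, and Eta show the derived state 'present' for stipules present, supporting them as a clade.
enlarged canines (derived state 'present') is shared by all ingroup taxa — unites the whole ingroup.
chelicerae fused: derived state 'present' in Alpha, Delta, Epsilon, and Eta only — synapomorphy for {Alpha, Delta, Epsilon, Eta}.
wing venation reduced: derived state 'present' in Delta and Eta only — synapomorphy for {Delta, Eta}.
Only Gamma and Zeta show the derived state 'present' for ocelli absent, supporting them as a clade.
Most parsimonious ingroup topology: ((Gamma,Zeta),((Alpha,(Delta,Eta)),Epsilon)).
The clade {Alpha, Delta, Eta} is supported by stipules present: its derived state 'present' occurs in exactly those taxa and in no other taxon (including the outgroup).

stipules present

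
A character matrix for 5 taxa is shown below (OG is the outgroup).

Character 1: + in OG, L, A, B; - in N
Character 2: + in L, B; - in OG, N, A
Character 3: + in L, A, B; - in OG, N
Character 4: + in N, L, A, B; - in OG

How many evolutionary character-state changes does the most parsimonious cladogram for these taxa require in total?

4

Character polarity is set by the outgroup: the derived state is whichever differs from the outgroup's state, so for Character 1 the derived state is '-', and for the remaining characters it is '+'.
Character 1 (derived state '-') is unique to N (autapomorphy; uninformative for grouping).
Character 2 (derived state '+') is shared by B and L — a synapomorphy uniting that clade.
Character 3 (derived state '+') is shared by A, B, and L — a synapomorphy uniting that clade.
All ingroup taxa share the derived state '+' for Character 4; it defines the ingroup but does not resolve relationships within it.
Most parsimonious ingroup topology: (N,((L,B),A)).
Changes per character on this tree: Character 1: 1; Character 2: 1; Character 3: 1; Character 4: 1.
Total = 4.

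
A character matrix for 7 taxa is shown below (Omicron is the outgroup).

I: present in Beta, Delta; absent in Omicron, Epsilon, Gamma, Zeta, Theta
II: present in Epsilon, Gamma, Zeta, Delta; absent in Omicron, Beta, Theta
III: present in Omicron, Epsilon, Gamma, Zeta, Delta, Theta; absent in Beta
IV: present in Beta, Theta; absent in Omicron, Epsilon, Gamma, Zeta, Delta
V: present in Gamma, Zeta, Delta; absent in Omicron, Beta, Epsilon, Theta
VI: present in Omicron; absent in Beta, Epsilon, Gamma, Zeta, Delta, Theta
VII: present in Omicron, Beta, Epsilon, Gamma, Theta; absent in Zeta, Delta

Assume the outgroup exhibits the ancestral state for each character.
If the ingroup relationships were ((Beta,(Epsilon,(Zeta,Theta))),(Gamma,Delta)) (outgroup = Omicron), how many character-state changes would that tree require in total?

Map each character onto ((Beta,(Epsilon,(Zeta,Theta))),(Gamma,Delta)) (rooted by Omicron) and count the minimum state changes it requires (Fitch parsimony):
I: 2; II: 3; III: 1; IV: 2; V: 2; VI: 1; VII: 2.
Total tree length = 13.

13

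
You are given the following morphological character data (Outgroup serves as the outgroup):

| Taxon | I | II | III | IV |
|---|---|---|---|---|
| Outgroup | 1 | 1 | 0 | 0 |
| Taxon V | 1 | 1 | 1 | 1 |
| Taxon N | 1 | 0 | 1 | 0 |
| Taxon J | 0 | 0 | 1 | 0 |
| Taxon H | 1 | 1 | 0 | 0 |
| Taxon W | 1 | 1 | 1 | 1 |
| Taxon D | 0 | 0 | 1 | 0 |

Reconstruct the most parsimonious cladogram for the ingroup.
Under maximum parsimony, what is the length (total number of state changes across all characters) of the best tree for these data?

Character polarity is set by the outgroup: the derived state is whichever differs from the outgroup's state, so for I, II the derived state is '0', and for the remaining characters it is '1'.
I (derived state '0') is shared by Taxon D and Taxon J — a synapomorphy uniting that clade.
II (derived state '0') is shared by Taxon D, Taxon J, and Taxon N — a synapomorphy uniting that clade.
Only Taxon D, Taxon J, Taxon N, Taxon V, and Taxon W show the derived state '1' for III, supporting them as a clade.
Only Taxon V and Taxon W show the derived state '1' for IV, supporting them as a clade.
Most parsimonious ingroup topology: (((Taxon V,Taxon W),(Taxon N,(Taxon J,Taxon D))),Taxon H).
Changes per character on this tree: I: 1; II: 1; III: 1; IV: 1.
Total = 4.

4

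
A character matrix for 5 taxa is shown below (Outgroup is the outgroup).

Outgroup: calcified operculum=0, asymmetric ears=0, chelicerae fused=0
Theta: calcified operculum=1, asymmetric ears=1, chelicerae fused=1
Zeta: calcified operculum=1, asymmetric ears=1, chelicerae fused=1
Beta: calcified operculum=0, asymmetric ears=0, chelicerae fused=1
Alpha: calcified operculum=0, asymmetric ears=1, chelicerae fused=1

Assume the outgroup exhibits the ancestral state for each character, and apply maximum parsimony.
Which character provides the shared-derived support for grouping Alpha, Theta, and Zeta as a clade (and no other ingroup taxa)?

The outgroup has state '0' for every character, so '1' is the derived state throughout.
calcified operculum (derived state '1') is shared by Theta and Zeta — a synapomorphy uniting that clade.
Only Alpha, Theta, and Zeta show the derived state '1' for asymmetric ears, supporting them as a clade.
All ingroup taxa share the derived state '1' for chelicerae fused; it defines the ingroup but does not resolve relationships within it.
Most parsimonious ingroup topology: (((Zeta,Theta),Alpha),Beta).
The clade {Alpha, Theta, Zeta} is supported by asymmetric ears: its derived state '1' occurs in exactly those taxa and in no other taxon (including the outgroup).

asymmetric ears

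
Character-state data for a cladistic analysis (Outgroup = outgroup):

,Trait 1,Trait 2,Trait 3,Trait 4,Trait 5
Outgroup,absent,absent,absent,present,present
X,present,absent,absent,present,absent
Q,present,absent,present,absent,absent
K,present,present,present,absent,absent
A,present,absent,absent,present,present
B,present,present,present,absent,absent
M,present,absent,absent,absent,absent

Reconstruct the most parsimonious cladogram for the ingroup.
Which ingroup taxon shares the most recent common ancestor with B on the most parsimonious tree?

Character polarity is set by the outgroup: the derived state is whichever differs from the outgroup's state, so for Trait 4, Trait 5 the derived state is 'absent', and for the remaining characters it is 'present'.
All ingroup taxa share the derived state 'present' for Trait 1; it defines the ingroup but does not resolve relationships within it.
Trait 2: derived state 'present' in B and K only — synapomorphy for {B, K}.
Trait 3 (derived state 'present') is shared by B, K, and Q — a synapomorphy uniting that clade.
Trait 4: derived state 'absent' in B, K, M, and Q only — synapomorphy for {B, K, M, Q}.
Trait 5: derived state 'absent' in B, K, M, Q, and X only — synapomorphy for {B, K, M, Q, X}.
Most parsimonious ingroup topology: ((X,((Q,(K,B)),M)),A).
B and K form a cherry on this tree, so they are sister taxa.

K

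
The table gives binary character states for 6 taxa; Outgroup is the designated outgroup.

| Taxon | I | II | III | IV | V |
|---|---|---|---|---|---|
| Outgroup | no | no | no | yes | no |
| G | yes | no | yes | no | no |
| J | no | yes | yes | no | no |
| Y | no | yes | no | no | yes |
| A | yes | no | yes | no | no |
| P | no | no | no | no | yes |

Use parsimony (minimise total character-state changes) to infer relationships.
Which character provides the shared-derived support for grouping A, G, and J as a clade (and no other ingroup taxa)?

III

Character polarity is set by the outgroup: the derived state is whichever differs from the outgroup's state, so for IV the derived state is 'no', and for the remaining characters it is 'yes'.
I: derived state 'yes' in A and G only — synapomorphy for {A, G}.
II groups J and Y, which is incompatible with the clades supported by the remaining characters; treating it as convergent (homoplasy) costs fewer steps than any alternative tree.
III (derived state 'yes') is shared by A, G, and J — a synapomorphy uniting that clade.
All ingroup taxa share the derived state 'no' for IV; it defines the ingroup but does not resolve relationships within it.
Only P and Y show the derived state 'yes' for V, supporting them as a clade.
Most parsimonious ingroup topology: (((G,A),J),(Y,P)).
The clade {A, G, J} is supported by III: its derived state 'yes' occurs in exactly those taxa and in no other taxon (including the outgroup).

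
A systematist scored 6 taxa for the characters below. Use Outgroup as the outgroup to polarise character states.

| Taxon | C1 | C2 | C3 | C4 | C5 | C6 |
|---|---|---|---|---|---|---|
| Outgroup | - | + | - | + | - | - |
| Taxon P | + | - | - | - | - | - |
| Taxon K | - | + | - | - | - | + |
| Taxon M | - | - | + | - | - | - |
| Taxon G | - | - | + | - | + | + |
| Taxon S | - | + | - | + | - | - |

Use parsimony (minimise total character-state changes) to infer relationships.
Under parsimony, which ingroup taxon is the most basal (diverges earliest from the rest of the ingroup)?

Taxon S

Character polarity is set by the outgroup: the derived state is whichever differs from the outgroup's state, so for C2, C4 the derived state is '-', and for the remaining characters it is '+'.
C1 (derived state '+') is unique to Taxon P (autapomorphy; uninformative for grouping).
C2: derived state '-' in Taxon G, Taxon M, and Taxon P only — synapomorphy for {Taxon G, Taxon M, Taxon P}.
Only Taxon G and Taxon M show the derived state '+' for C3, supporting them as a clade.
C4 (derived state '-') is shared by Taxon G, Taxon K, Taxon M, and Taxon P — a synapomorphy uniting that clade.
C5: derived state '+' in Taxon G only — an autapomorphy, so it tells us nothing about relationships among taxa.
C6 groups Taxon G and Taxon K, which is incompatible with the clades supported by the remaining characters; treating it as convergent (homoplasy) costs fewer steps than any alternative tree.
Most parsimonious ingroup topology: (((Taxon P,(Taxon M,Taxon G)),Taxon K),Taxon S).
Taxon S is sister to the clade containing all other ingroup taxa, so it is the earliest-diverging (most basal) ingroup lineage.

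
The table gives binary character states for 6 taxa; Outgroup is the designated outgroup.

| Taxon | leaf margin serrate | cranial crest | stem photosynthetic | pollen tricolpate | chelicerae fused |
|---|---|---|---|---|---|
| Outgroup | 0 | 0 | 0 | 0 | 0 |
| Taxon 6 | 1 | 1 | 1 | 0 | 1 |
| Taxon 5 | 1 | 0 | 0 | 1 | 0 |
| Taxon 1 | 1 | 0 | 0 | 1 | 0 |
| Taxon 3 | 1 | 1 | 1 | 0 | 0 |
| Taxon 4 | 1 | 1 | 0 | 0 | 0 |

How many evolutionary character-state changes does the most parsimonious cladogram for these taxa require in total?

The outgroup has state '0' for every character, so '1' is the derived state throughout.
All ingroup taxa share the derived state '1' for leaf margin serrate; it defines the ingroup but does not resolve relationships within it.
cranial crest: derived state '1' in Taxon 3, Taxon 4, and Taxon 6 only — synapomorphy for {Taxon 3, Taxon 4, Taxon 6}.
Only Taxon 3 and Taxon 6 show the derived state '1' for stem photosynthetic, supporting them as a clade.
pollen tricolpate (derived state '1') is shared by Taxon 1 and Taxon 5 — a synapomorphy uniting that clade.
chelicerae fused (derived state '1') is unique to Taxon 6 (autapomorphy; uninformative for grouping).
Most parsimonious ingroup topology: (((Taxon 6,Taxon 3),Taxon 4),(Taxon 5,Taxon 1)).
Changes per character on this tree: leaf margin serrate: 1; cranial crest: 1; stem photosynthetic: 1; pollen tricolpate: 1; chelicerae fused: 1.
Total = 5.

5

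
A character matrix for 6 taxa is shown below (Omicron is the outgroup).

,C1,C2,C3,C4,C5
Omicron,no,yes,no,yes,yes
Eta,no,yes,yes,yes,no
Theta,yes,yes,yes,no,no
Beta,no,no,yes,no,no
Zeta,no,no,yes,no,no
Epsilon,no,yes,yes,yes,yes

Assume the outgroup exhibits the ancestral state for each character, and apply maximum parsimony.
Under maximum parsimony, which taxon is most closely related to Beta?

Zeta

Character polarity is set by the outgroup: the derived state is whichever differs from the outgroup's state, so for C2, C4, C5 the derived state is 'no', and for the remaining characters it is 'yes'.
C1: derived state 'yes' in Theta only — an autapomorphy, so it tells us nothing about relationships among taxa.
C2 (derived state 'no') is shared by Beta and Zeta — a synapomorphy uniting that clade.
All ingroup taxa share the derived state 'yes' for C3; it defines the ingroup but does not resolve relationships within it.
C4: derived state 'no' in Beta, Theta, and Zeta only — synapomorphy for {Beta, Theta, Zeta}.
C5: derived state 'no' in Beta, Eta, Theta, and Zeta only — synapomorphy for {Beta, Eta, Theta, Zeta}.
Most parsimonious ingroup topology: ((Eta,(Theta,(Beta,Zeta))),Epsilon).
Beta and Zeta form a cherry on this tree, so they are sister taxa.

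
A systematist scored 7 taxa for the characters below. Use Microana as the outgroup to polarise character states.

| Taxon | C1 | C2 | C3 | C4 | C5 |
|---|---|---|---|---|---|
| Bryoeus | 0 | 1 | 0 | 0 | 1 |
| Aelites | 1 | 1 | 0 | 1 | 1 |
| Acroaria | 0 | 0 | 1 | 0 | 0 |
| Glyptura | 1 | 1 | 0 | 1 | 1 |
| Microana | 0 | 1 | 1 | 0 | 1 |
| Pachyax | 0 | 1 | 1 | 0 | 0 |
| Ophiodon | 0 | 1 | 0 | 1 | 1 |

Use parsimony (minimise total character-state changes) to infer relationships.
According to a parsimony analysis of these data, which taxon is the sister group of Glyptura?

Character polarity is set by the outgroup: the derived state is whichever differs from the outgroup's state, so for C2, C3, C5 the derived state is '0', and for the remaining characters it is '1'.
C1 (derived state '1') is shared by Aelites and Glyptura — a synapomorphy uniting that clade.
C2 (derived state '0') is unique to Acroaria (autapomorphy; uninformative for grouping).
Only Aelites, Bryoeus, Glyptura, and Ophiodon show the derived state '0' for C3, supporting them as a clade.
C4: derived state '1' in Aelites, Glyptura, and Ophiodon only — synapomorphy for {Aelites, Glyptura, Ophiodon}.
C5 (derived state '0') is shared by Acroaria and Pachyax — a synapomorphy uniting that clade.
Most parsimonious ingroup topology: (((Ophiodon,(Aelites,Glyptura)),Bryoeus),(Pachyax,Acroaria)).
Glyptura and Aelites form a cherry on this tree, so they are sister taxa.

Aelites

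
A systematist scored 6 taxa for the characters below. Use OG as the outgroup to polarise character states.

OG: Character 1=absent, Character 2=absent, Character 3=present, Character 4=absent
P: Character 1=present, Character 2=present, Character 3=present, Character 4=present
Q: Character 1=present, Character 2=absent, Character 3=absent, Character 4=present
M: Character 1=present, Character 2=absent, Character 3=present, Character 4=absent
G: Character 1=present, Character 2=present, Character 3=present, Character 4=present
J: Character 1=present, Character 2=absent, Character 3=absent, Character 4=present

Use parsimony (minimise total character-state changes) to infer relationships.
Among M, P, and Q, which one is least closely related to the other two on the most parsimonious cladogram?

Character polarity is set by the outgroup: the derived state is whichever differs from the outgroup's state, so for Character 3 the derived state is 'absent', and for the remaining characters it is 'present'.
All ingroup taxa share the derived state 'present' for Character 1; it defines the ingroup but does not resolve relationships within it.
Only G and P show the derived state 'present' for Character 2, supporting them as a clade.
Character 3 (derived state 'absent') is shared by J and Q — a synapomorphy uniting that clade.
Only G, J, P, and Q show the derived state 'present' for Character 4, supporting them as a clade.
Most parsimonious ingroup topology: (((P,G),(Q,J)),M).
Q and P share a more recent common ancestor with each other than either does with M, so M is the least closely related of the three.

M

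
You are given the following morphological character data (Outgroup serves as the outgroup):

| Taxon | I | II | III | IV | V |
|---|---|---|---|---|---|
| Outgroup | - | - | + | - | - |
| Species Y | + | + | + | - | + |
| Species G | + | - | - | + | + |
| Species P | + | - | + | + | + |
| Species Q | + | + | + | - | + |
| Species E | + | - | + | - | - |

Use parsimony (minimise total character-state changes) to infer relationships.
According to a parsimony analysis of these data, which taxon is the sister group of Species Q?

Character polarity is set by the outgroup: the derived state is whichever differs from the outgroup's state, so for III the derived state is '-', and for the remaining characters it is '+'.
I (derived state '+') is shared by all ingroup taxa — unites the whole ingroup.
II: derived state '+' in Species Q and Species Y only — synapomorphy for {Species Q, Species Y}.
III (derived state '-') is unique to Species G (autapomorphy; uninformative for grouping).
IV: derived state '+' in Species G and Species P only — synapomorphy for {Species G, Species P}.
Only Species G, Species P, Species Q, and Species Y show the derived state '+' for V, supporting them as a clade.
Most parsimonious ingroup topology: (((Species Y,Species Q),(Species G,Species P)),Species E).
Species Q and Species Y form a cherry on this tree, so they are sister taxa.

Species Y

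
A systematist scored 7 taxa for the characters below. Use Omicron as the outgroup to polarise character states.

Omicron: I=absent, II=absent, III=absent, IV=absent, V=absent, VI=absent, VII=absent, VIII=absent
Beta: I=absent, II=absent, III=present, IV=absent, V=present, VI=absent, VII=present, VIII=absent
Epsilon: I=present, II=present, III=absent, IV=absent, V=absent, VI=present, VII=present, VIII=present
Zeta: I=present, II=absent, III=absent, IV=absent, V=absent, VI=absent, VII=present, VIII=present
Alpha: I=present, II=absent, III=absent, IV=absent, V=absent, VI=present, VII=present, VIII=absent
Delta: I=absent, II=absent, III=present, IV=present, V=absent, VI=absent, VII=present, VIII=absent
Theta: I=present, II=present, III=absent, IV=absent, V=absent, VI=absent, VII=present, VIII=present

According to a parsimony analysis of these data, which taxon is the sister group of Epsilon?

Theta

The outgroup has state 'absent' for every character, so 'present' is the derived state throughout.
Only Alpha, Epsilon, Theta, and Zeta show the derived state 'present' for I, supporting them as a clade.
Only Epsilon and Theta show the derived state 'present' for II, supporting them as a clade.
Only Beta and Delta show the derived state 'present' for III, supporting them as a clade.
IV (derived state 'present') is unique to Delta (autapomorphy; uninformative for grouping).
V (derived state 'present') is unique to Beta (autapomorphy; uninformative for grouping).
VI (state 'present') occurs in Alpha and Epsilon but conflicts with the nesting implied by the other characters — most parsimoniously interpreted as homoplasy.
VII (derived state 'present') is shared by all ingroup taxa — unites the whole ingroup.
VIII (derived state 'present') is shared by Epsilon, Theta, and Zeta — a synapomorphy uniting that clade.
Most parsimonious ingroup topology: ((Beta,Delta),(((Epsilon,Theta),Zeta),Alpha)).
Epsilon and Theta form a cherry on this tree, so they are sister taxa.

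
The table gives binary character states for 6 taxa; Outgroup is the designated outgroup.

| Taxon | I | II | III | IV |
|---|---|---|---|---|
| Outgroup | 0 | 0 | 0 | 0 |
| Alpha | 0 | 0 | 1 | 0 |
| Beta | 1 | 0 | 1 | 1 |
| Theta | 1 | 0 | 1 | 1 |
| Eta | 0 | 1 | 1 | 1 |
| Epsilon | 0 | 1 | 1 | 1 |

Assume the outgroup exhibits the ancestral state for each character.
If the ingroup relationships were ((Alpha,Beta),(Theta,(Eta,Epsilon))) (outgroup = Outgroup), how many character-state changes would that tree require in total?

Map each character onto ((Alpha,Beta),(Theta,(Eta,Epsilon))) (rooted by Outgroup) and count the minimum state changes it requires (Fitch parsimony):
I: 2; II: 1; III: 1; IV: 2.
Total tree length = 6.

6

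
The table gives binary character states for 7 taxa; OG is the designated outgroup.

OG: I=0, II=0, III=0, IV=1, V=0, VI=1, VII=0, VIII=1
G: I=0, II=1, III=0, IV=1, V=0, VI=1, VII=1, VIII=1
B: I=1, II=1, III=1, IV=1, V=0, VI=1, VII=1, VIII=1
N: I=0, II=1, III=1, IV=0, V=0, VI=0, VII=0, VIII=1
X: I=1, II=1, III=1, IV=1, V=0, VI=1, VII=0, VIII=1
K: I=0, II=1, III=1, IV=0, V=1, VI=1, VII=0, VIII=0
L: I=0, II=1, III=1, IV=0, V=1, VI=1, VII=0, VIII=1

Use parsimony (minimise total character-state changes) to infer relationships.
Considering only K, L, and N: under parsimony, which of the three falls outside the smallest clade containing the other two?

Character polarity is set by the outgroup: the derived state is whichever differs from the outgroup's state, so for IV, VI, VIII the derived state is '0', and for the remaining characters it is '1'.
Only B and X show the derived state '1' for I, supporting them as a clade.
II (derived state '1') is shared by all ingroup taxa — unites the whole ingroup.
Only B, K, L, N, and X show the derived state '1' for III, supporting them as a clade.
IV: derived state '0' in K, L, and N only — synapomorphy for {K, L, N}.
V: derived state '1' in K and L only — synapomorphy for {K, L}.
VI: derived state '0' in N only — an autapomorphy, so it tells us nothing about relationships among taxa.
VII groups B and G, which is incompatible with the clades supported by the remaining characters; treating it as convergent (homoplasy) costs fewer steps than any alternative tree.
VIII (derived state '0') is unique to K (autapomorphy; uninformative for grouping).
Most parsimonious ingroup topology: (G,((B,X),(N,(K,L)))).
K and L share a more recent common ancestor with each other than either does with N, so N is the least closely related of the three.

N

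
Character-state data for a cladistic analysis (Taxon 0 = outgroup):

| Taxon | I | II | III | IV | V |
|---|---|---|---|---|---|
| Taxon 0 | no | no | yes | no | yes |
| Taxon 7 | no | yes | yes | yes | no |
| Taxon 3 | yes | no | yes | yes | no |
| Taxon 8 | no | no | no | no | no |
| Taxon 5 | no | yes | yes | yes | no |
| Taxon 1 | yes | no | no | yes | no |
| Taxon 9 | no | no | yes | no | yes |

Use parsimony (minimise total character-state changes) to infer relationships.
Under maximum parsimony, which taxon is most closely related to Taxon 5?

Character polarity is set by the outgroup: the derived state is whichever differs from the outgroup's state, so for III, V the derived state is 'no', and for the remaining characters it is 'yes'.
Only Taxon 1 and Taxon 3 show the derived state 'yes' for I, supporting them as a clade.
Only Taxon 5 and Taxon 7 show the derived state 'yes' for II, supporting them as a clade.
III (state 'no') occurs in Taxon 1 and Taxon 8 but conflicts with the nesting implied by the other characters — most parsimoniously interpreted as homoplasy.
IV: derived state 'yes' in Taxon 1, Taxon 3, Taxon 5, and Taxon 7 only — synapomorphy for {Taxon 1, Taxon 3, Taxon 5, Taxon 7}.
V: derived state 'no' in Taxon 1, Taxon 3, Taxon 5, Taxon 7, and Taxon 8 only — synapomorphy for {Taxon 1, Taxon 3, Taxon 5, Taxon 7, Taxon 8}.
Most parsimonious ingroup topology: ((((Taxon 7,Taxon 5),(Taxon 3,Taxon 1)),Taxon 8),Taxon 9).
Taxon 5 and Taxon 7 form a cherry on this tree, so they are sister taxa.

Taxon 7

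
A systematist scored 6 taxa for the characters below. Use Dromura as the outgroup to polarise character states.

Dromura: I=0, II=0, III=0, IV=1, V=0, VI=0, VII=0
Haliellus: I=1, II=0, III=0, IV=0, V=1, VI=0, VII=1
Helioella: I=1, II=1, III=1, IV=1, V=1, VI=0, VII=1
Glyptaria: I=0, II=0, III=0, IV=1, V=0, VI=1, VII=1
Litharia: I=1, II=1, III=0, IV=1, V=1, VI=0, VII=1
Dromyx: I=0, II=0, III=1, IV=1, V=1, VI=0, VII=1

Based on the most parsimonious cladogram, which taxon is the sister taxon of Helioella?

Character polarity is set by the outgroup: the derived state is whichever differs from the outgroup's state, so for IV the derived state is '0', and for the remaining characters it is '1'.
I (derived state '1') is shared by Haliellus, Helioella, and Litharia — a synapomorphy uniting that clade.
Only Helioella and Litharia show the derived state '1' for II, supporting them as a clade.
III (state '1') occurs in Dromyx and Helioella but conflicts with the nesting implied by the other characters — most parsimoniously interpreted as homoplasy.
IV: derived state '0' in Haliellus only — an autapomorphy, so it tells us nothing about relationships among taxa.
V: derived state '1' in Dromyx, Haliellus, Helioella, and Litharia only — synapomorphy for {Dromyx, Haliellus, Helioella, Litharia}.
VI: derived state '1' in Glyptaria only — an autapomorphy, so it tells us nothing about relationships among taxa.
All ingroup taxa share the derived state '1' for VII; it defines the ingroup but does not resolve relationships within it.
Most parsimonious ingroup topology: ((((Litharia,Helioella),Haliellus),Dromyx),Glyptaria).
Helioella and Litharia form a cherry on this tree, so they are sister taxa.

Litharia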